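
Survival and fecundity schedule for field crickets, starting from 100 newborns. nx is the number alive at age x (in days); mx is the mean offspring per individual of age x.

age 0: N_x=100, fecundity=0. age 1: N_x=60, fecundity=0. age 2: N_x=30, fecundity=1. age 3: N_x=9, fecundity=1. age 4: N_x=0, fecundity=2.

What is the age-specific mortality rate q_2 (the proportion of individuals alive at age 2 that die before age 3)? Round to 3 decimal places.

0.700

lx = nx/n0 = nx/100: 1, 0.6, 0.3, 0.09, 0
q_2 = (l_2 − l_3) / l_2 = (0.3 − 0.09) / 0.3
     = 0.21 / 0.3 = 0.7 → 0.700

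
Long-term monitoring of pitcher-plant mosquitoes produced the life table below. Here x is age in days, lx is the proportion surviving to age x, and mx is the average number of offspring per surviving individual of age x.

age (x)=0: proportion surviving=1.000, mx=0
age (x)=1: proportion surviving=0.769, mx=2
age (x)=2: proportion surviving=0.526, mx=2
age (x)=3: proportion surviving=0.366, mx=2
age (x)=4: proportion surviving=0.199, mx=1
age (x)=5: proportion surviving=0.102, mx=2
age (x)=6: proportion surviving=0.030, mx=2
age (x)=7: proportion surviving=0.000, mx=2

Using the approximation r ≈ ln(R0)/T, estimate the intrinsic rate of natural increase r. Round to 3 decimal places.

R0 = Σ lx·mx = 0 + 1.538 + 1.052 + 0.732 + 0.199 + 0.204 + 0.06 + 0 = 3.785
Σ x·lx·mx = 8.014; T = 8.014/3.785 = 2.11731…
r ≈ ln(R0)/T = ln(3.785)/2.11731… = 0.62865… → 0.629

0.629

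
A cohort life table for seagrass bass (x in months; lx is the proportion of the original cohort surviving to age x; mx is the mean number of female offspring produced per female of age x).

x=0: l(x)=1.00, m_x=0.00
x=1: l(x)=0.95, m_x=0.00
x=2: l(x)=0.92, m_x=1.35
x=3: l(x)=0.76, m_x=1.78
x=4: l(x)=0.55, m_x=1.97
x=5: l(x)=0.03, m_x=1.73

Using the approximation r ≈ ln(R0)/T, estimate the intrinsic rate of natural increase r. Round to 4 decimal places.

0.4410

R0 = Σ lx·mx = 0 + 0 + 1.242 + 1.3528 + 1.0835 + 0.0519 = 3.7302
Σ x·lx·mx = 11.1359; T = 11.1359/3.7302 = 2.98534…
r ≈ ln(R0)/T = ln(3.7302)/2.98534… = 0.440976… → 0.4410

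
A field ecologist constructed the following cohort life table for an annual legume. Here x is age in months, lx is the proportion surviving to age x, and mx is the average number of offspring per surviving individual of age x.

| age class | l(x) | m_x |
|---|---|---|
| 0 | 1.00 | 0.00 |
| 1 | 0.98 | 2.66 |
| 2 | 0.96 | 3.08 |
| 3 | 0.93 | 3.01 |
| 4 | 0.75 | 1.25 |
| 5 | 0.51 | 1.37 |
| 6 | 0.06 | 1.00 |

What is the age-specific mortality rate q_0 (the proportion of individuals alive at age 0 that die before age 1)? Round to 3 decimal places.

q_0 = (l_0 − l_1) / l_0 = (1 − 0.98) / 1
     = 0.02 / 1 = 0.02 → 0.020

0.020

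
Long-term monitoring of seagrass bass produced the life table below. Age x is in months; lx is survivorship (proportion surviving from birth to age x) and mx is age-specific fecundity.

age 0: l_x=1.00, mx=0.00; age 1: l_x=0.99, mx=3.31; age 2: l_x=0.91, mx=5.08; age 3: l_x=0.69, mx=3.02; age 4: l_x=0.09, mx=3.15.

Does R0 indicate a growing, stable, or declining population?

R0 = Σ lx·mx = 0 + 3.2769 + 4.6228 + 2.0838 + 0.2835 = 10.267
R0 > 1, so the population is growing.

growing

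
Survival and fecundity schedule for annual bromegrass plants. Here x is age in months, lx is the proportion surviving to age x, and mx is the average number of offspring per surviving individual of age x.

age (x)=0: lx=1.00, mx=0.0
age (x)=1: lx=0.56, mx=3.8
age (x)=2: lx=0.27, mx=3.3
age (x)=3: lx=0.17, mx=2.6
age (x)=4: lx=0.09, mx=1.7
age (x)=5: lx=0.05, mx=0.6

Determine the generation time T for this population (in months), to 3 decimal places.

lx·mx: 0, 2.128, 0.891, 0.442, 0.153, 0.03 → R0 = 3.644
x·lx·mx: 0, 2.128, 1.782, 1.326, 0.612, 0.15 → Σ = 5.998
T = 5.998 / 3.644 = 1.645993… → 1.646

1.646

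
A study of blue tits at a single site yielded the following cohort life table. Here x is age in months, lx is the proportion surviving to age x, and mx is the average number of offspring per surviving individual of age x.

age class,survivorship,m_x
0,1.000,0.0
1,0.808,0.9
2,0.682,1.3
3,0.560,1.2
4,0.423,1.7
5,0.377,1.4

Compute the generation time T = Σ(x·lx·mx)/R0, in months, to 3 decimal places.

2.840

lx·mx: 0, 0.7272, 0.8866, 0.672, 0.7191, 0.5278 → R0 = 3.5327
x·lx·mx: 0, 0.7272, 1.7732, 2.016, 2.8764, 2.639 → Σ = 10.0318
T = 10.0318 / 3.5327 = 2.839698… → 2.840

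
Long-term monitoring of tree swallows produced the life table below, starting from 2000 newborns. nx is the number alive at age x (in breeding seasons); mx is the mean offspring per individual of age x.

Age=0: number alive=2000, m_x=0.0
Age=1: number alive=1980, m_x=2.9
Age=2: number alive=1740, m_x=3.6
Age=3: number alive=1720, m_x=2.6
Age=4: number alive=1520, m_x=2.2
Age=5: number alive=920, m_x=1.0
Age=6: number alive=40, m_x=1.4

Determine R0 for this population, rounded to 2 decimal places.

10.40

lx = nx/n0 = nx/2000: 1, 0.99, 0.87, 0.86, 0.76, 0.46, 0.02
lx·mx by age: 0, 2.871, 3.132, 2.236, 1.672, 0.46, 0.028
R0 = Σ lx·mx = 10.399 → 10.40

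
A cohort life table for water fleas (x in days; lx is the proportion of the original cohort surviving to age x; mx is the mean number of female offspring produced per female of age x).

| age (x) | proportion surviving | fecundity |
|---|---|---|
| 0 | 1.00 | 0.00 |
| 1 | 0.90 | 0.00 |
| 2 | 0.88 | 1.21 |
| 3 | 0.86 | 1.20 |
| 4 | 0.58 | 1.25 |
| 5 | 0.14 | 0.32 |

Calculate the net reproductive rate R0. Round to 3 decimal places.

2.867

lx·mx by age: 0, 0, 1.0648, 1.032, 0.725, 0.0448
R0 = Σ lx·mx = 2.8666 → 2.867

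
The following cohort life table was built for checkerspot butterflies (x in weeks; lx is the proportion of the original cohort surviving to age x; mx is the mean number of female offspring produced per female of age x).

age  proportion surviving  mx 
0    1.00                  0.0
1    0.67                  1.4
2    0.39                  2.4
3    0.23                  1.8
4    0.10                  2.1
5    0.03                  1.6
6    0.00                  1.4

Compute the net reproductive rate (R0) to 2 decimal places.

lx·mx by age: 0, 0.938, 0.936, 0.414, 0.21, 0.048, 0
R0 = Σ lx·mx = 2.546 → 2.55

2.55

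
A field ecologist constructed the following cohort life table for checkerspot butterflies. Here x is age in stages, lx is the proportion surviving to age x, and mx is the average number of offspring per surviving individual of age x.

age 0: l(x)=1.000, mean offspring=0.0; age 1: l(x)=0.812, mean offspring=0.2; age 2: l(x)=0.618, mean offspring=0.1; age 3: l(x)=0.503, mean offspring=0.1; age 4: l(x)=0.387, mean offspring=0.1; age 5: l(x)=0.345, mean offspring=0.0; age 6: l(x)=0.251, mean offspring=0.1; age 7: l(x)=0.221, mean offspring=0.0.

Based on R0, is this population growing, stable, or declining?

R0 = Σ lx·mx = 0 + 0.1624 + 0.0618 + 0.0503 + 0.0387 + 0 + 0.0251 + 0 = 0.3383
R0 < 1, so the population is declining.

declining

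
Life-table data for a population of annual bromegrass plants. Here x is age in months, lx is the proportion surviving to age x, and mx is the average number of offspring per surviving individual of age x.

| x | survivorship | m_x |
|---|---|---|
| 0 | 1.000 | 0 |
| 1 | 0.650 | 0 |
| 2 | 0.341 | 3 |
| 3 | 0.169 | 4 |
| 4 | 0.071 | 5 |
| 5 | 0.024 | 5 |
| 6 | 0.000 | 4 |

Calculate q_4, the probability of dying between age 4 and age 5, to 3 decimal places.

0.662

q_4 = (l_4 − l_5) / l_4 = (0.071 − 0.024) / 0.071
     = 0.047 / 0.071 = 0.661972… → 0.662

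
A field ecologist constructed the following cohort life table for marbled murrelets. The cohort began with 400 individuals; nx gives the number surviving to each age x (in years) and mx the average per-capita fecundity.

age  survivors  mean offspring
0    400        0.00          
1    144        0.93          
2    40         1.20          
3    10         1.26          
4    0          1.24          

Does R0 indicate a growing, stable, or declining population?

declining

lx = nx/n0 = nx/400: 1, 0.36, 0.1, 0.025, 0
R0 = Σ lx·mx = 0 + 0.3348 + 0.12 + 0.0315 + 0 = 0.4863
R0 < 1, so the population is declining.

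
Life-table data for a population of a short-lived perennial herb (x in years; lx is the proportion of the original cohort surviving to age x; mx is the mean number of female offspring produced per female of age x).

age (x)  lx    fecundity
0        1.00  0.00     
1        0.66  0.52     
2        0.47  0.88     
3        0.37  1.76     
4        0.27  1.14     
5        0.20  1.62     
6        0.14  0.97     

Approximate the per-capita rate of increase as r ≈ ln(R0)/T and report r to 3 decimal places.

0.249

R0 = Σ lx·mx = 0 + 0.3432 + 0.4136 + 0.6512 + 0.3078 + 0.324 + 0.1358 = 2.1756
Σ x·lx·mx = 6.79; T = 6.79/2.1756 = 3.12098…
r ≈ ln(R0)/T = ln(2.1756)/3.12098… = 0.24906… → 0.249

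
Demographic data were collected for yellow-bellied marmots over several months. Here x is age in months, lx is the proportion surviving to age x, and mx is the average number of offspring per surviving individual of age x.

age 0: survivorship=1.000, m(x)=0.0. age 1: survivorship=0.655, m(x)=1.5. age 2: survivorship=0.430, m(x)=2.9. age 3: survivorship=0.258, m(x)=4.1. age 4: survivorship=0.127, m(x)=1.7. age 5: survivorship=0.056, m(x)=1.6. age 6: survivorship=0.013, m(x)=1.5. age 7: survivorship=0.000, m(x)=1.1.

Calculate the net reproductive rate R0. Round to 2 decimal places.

lx·mx by age: 0, 0.9825, 1.247, 1.0578, 0.2159, 0.0896, 0.0195, 0
R0 = Σ lx·mx = 3.6123 → 3.61

3.61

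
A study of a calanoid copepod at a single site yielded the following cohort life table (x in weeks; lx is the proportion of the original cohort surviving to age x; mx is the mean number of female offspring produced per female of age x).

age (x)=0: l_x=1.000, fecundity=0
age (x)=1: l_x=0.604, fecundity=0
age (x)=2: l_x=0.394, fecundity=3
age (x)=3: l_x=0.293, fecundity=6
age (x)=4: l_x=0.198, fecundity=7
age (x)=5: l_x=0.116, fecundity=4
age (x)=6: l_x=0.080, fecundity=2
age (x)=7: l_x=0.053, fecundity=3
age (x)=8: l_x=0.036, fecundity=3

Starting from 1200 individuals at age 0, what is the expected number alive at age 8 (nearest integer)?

43

Expected survivors = N0 · l_8 = 1200 × 0.036 = 43.2 → 43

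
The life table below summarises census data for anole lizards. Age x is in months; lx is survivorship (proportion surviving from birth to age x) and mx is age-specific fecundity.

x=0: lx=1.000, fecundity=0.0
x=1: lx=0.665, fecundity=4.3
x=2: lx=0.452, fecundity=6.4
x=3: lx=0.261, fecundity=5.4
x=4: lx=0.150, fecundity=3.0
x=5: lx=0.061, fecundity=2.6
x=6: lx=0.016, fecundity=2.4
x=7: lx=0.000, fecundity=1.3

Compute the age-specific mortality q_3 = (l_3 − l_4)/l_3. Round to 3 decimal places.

q_3 = (l_3 − l_4) / l_3 = (0.261 − 0.15) / 0.261
     = 0.111 / 0.261 = 0.425287… → 0.425

0.425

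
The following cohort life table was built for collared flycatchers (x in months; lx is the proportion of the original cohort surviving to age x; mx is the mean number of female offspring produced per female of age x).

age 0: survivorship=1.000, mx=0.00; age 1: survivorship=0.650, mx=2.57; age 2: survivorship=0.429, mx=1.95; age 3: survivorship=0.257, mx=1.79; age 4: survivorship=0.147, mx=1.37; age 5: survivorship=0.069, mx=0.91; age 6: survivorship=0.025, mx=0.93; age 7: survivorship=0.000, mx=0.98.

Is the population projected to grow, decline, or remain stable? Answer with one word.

growing

R0 = Σ lx·mx = 0 + 1.6705 + 0.83655 + 0.46003 + 0.20139 + 0.06279 + 0.02325 + 0 = 3.25451
R0 > 1, so the population is growing.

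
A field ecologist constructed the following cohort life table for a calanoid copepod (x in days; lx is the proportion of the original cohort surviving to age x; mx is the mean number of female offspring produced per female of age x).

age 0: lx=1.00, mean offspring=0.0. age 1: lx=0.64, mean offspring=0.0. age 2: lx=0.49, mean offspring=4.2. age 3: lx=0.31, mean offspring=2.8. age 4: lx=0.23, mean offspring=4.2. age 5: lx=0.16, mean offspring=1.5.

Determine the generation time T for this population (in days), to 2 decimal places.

2.85

lx·mx: 0, 0, 2.058, 0.868, 0.966, 0.24 → R0 = 4.132
x·lx·mx: 0, 0, 4.116, 2.604, 3.864, 1.2 → Σ = 11.784
T = 11.784 / 4.132 = 2.851888… → 2.85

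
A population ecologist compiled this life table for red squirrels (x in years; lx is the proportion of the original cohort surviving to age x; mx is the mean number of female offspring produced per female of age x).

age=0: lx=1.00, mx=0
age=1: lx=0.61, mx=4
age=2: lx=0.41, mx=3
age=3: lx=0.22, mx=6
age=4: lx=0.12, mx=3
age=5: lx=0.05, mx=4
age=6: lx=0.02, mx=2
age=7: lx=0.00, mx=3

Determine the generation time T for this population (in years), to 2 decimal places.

lx·mx: 0, 2.44, 1.23, 1.32, 0.36, 0.2, 0.04, 0 → R0 = 5.59
x·lx·mx: 0, 2.44, 2.46, 3.96, 1.44, 1, 0.24, 0 → Σ = 11.54
T = 11.54 / 5.59 = 2.064401… → 2.06

2.06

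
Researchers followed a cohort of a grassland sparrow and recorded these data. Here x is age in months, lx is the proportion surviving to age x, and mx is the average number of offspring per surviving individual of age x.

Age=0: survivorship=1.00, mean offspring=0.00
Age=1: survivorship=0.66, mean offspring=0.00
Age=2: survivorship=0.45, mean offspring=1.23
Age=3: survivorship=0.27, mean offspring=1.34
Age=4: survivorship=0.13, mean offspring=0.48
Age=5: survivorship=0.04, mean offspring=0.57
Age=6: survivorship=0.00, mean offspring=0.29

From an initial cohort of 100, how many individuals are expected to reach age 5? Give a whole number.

Expected survivors = N0 · l_5 = 100 × 0.04 = 4 → 4

4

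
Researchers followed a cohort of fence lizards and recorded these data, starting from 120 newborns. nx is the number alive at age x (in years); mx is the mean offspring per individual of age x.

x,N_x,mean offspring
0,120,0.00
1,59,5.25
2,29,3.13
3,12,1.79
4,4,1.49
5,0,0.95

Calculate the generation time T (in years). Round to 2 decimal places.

lx = nx/n0 = nx/120: 1, 0.49167…, 0.24167…, 0.1, 0.03333…, 0
lx·mx: 0, 2.58125…, 0.756417…, 0.179, 0.049667…, 0 → R0 = 3.566333…
x·lx·mx: 0, 2.58125…, 1.512833…, 0.537, 0.198667…, 0 → Σ = 4.82975…
T = 4.82975… / 3.566333… = 1.354262… → 1.35

1.35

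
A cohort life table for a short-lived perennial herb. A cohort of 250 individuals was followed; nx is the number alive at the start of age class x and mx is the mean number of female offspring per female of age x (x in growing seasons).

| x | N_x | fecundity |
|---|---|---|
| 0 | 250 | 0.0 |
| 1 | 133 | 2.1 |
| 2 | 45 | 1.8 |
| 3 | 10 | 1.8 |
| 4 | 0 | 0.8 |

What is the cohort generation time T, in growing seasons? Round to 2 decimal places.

1.31

lx = nx/n0 = nx/250: 1, 0.532, 0.18, 0.04, 0
lx·mx: 0, 1.1172, 0.324, 0.072, 0 → R0 = 1.5132
x·lx·mx: 0, 1.1172, 0.648, 0.216, 0 → Σ = 1.9812
T = 1.9812 / 1.5132 = 1.309278… → 1.31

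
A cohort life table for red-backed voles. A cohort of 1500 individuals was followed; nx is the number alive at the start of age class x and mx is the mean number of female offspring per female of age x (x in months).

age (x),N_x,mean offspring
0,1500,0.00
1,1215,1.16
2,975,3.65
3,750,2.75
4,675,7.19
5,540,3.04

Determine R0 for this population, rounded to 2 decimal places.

lx = nx/n0 = nx/1500: 1, 0.81, 0.65, 0.5, 0.45, 0.36
lx·mx by age: 0, 0.9396, 2.3725, 1.375, 3.2355, 1.0944
R0 = Σ lx·mx = 9.017 → 9.02

9.02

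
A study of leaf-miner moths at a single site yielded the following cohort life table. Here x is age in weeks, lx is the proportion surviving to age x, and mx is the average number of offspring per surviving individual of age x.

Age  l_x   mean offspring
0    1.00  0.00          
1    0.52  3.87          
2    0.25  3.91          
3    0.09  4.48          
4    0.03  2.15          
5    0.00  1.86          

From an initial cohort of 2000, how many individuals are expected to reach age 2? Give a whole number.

Expected survivors = N0 · l_2 = 2000 × 0.25 = 500 → 500

500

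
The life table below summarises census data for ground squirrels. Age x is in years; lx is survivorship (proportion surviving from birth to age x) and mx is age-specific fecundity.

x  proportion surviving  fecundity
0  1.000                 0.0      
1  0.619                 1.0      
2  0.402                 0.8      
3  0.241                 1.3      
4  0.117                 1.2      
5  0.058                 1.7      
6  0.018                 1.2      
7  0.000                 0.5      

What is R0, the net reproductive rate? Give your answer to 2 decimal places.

lx·mx by age: 0, 0.619, 0.3216, 0.3133, 0.1404, 0.0986, 0.0216, 0
R0 = Σ lx·mx = 1.5145 → 1.51

1.51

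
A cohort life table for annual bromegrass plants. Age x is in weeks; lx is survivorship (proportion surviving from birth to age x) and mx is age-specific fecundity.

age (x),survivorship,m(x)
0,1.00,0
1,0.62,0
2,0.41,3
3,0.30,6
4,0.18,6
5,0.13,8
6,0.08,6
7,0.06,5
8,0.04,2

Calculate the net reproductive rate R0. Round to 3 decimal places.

lx·mx by age: 0, 0, 1.23, 1.8, 1.08, 1.04, 0.48, 0.3, 0.08
R0 = Σ lx·mx = 6.01 → 6.010

6.010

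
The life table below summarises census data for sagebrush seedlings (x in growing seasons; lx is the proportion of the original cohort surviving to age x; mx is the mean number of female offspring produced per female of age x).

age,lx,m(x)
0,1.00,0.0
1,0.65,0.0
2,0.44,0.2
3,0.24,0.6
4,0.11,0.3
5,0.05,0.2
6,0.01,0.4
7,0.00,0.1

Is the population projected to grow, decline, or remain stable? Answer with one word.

declining

R0 = Σ lx·mx = 0 + 0 + 0.088 + 0.144 + 0.033 + 0.01 + 0.004 + 0 = 0.279
R0 < 1, so the population is declining.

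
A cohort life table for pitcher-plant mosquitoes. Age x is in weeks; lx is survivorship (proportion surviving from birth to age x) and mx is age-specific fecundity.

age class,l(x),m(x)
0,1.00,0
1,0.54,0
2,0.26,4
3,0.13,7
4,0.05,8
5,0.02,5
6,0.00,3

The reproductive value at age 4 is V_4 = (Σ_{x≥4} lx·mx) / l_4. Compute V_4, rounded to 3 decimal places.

10.000

lx·mx for x ≥ 4: 0.4, 0.1, 0 → sum = 0.5
V_4 = 0.5 / l_4 = 0.5 / 0.05 = 10 → 10.000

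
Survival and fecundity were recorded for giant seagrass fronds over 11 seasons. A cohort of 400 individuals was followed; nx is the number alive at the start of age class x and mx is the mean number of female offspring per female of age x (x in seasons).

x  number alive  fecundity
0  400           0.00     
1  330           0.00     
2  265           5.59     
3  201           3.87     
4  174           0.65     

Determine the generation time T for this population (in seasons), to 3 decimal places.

lx = nx/n0 = nx/400: 1, 0.825, 0.6625, 0.5025, 0.435
lx·mx: 0, 0, 3.703375, 1.944675, 0.28275 → R0 = 5.9308
x·lx·mx: 0, 0, 7.40675, 5.834025, 1.131 → Σ = 14.371775
T = 14.371775 / 5.9308 = 2.423244… → 2.423

2.423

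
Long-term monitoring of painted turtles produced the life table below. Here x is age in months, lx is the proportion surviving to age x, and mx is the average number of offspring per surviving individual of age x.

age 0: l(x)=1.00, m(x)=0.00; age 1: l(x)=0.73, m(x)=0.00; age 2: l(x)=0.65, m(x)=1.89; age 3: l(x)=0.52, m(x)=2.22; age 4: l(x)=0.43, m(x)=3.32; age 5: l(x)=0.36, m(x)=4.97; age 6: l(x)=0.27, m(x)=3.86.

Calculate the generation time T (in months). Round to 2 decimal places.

4.04

lx·mx: 0, 0, 1.2285, 1.1544, 1.4276, 1.7892, 1.0422 → R0 = 6.6419
x·lx·mx: 0, 0, 2.457, 3.4632, 5.7104, 8.946, 6.2532 → Σ = 26.8298
T = 26.8298 / 6.6419 = 4.039477… → 4.04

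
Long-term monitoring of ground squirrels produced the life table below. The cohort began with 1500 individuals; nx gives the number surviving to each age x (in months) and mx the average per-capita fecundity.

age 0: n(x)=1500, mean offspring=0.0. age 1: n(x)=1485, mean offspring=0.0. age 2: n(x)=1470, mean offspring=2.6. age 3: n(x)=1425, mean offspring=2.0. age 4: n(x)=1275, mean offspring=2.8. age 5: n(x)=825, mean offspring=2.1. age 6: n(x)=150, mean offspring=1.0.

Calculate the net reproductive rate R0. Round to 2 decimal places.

8.08

lx = nx/n0 = nx/1500: 1, 0.99, 0.98, 0.95, 0.85, 0.55, 0.1
lx·mx by age: 0, 0, 2.548, 1.9, 2.38, 1.155, 0.1
R0 = Σ lx·mx = 8.083 → 8.08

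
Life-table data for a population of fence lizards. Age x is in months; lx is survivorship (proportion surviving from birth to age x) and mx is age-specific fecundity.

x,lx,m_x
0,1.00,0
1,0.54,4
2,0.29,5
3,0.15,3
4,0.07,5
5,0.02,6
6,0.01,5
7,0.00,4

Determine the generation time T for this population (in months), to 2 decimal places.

1.90

lx·mx: 0, 2.16, 1.45, 0.45, 0.35, 0.12, 0.05, 0 → R0 = 4.58
x·lx·mx: 0, 2.16, 2.9, 1.35, 1.4, 0.6, 0.3, 0 → Σ = 8.71
T = 8.71 / 4.58 = 1.901747… → 1.90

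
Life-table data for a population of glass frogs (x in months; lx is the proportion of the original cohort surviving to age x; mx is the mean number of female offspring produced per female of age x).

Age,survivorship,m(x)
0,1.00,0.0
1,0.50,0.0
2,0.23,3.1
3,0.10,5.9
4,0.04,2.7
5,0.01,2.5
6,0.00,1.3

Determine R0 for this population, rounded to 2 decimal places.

lx·mx by age: 0, 0, 0.713, 0.59, 0.108, 0.025, 0
R0 = Σ lx·mx = 1.436 → 1.44

1.44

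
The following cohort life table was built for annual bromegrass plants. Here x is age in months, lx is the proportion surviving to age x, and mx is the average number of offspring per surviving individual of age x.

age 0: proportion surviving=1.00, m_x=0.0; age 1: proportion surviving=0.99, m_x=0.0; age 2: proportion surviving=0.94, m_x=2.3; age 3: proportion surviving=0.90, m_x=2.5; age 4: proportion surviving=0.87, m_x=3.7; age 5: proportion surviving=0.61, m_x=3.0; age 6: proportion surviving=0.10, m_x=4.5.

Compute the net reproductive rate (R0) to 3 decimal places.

9.911

lx·mx by age: 0, 0, 2.162, 2.25, 3.219, 1.83, 0.45
R0 = Σ lx·mx = 9.911 → 9.911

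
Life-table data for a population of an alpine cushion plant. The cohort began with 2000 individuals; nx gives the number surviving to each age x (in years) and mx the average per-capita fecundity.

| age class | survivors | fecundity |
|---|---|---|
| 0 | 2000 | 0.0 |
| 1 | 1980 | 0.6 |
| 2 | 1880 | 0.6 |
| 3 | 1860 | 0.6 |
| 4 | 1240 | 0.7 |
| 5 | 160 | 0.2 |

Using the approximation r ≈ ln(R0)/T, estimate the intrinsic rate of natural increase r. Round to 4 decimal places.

lx = nx/n0 = nx/2000: 1, 0.99, 0.94, 0.93, 0.62, 0.08
R0 = Σ lx·mx = 0 + 0.594 + 0.564 + 0.558 + 0.434 + 0.016 = 2.166
Σ x·lx·mx = 5.212; T = 5.212/2.166 = 2.40628…
r ≈ ln(R0)/T = ln(2.166)/2.40628… = 0.321194… → 0.3212

0.3212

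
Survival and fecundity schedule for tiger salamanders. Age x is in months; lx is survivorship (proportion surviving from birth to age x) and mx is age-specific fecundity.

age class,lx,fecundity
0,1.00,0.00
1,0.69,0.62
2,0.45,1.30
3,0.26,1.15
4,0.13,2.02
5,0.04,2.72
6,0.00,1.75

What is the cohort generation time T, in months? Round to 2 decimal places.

lx·mx: 0, 0.4278, 0.585, 0.299, 0.2626, 0.1088, 0 → R0 = 1.6832
x·lx·mx: 0, 0.4278, 1.17, 0.897, 1.0504, 0.544, 0 → Σ = 4.0892
T = 4.0892 / 1.6832 = 2.42942… → 2.43

2.43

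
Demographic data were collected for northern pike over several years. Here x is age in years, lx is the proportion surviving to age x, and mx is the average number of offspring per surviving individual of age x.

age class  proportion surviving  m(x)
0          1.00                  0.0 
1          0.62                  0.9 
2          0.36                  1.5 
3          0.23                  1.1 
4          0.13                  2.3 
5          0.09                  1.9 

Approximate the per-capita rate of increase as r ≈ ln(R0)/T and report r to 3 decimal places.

0.245

R0 = Σ lx·mx = 0 + 0.558 + 0.54 + 0.253 + 0.299 + 0.171 = 1.821
Σ x·lx·mx = 4.448; T = 4.448/1.821 = 2.44261…
r ≈ ln(R0)/T = ln(1.821)/2.44261… = 0.24539… → 0.245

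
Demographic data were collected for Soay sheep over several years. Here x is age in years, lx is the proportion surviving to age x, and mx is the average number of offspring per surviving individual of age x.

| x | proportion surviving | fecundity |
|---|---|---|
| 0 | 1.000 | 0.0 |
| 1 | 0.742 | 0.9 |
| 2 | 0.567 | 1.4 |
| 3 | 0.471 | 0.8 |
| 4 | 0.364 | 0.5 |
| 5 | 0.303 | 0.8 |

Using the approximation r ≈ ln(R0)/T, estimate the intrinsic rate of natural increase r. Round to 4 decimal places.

0.3470

R0 = Σ lx·mx = 0 + 0.6678 + 0.7938 + 0.3768 + 0.182 + 0.2424 = 2.2628
Σ x·lx·mx = 5.3258; T = 5.3258/2.2628 = 2.35363…
r ≈ ln(R0)/T = ln(2.2628)/2.35363… = 0.346954… → 0.3470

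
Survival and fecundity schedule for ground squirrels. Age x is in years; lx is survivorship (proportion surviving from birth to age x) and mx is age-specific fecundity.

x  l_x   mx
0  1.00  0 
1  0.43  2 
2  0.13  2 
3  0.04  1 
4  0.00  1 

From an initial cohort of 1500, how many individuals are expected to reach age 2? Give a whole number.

195

Expected survivors = N0 · l_2 = 1500 × 0.13 = 195 → 195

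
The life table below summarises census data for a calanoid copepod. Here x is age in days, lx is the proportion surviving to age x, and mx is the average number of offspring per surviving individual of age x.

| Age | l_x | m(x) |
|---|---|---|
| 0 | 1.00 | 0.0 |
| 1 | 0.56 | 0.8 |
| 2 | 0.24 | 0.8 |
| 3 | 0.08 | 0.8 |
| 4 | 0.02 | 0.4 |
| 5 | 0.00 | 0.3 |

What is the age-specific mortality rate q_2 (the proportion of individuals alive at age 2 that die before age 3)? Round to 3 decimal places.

0.667

q_2 = (l_2 − l_3) / l_2 = (0.24 − 0.08) / 0.24
     = 0.16 / 0.24 = 0.666667… → 0.667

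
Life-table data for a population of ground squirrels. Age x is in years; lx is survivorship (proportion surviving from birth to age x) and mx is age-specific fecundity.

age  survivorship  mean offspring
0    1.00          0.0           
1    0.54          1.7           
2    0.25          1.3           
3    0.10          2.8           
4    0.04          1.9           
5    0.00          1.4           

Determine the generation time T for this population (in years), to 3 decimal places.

lx·mx: 0, 0.918, 0.325, 0.28, 0.076, 0 → R0 = 1.599
x·lx·mx: 0, 0.918, 0.65, 0.84, 0.304, 0 → Σ = 2.712
T = 2.712 / 1.599 = 1.69606… → 1.696

1.696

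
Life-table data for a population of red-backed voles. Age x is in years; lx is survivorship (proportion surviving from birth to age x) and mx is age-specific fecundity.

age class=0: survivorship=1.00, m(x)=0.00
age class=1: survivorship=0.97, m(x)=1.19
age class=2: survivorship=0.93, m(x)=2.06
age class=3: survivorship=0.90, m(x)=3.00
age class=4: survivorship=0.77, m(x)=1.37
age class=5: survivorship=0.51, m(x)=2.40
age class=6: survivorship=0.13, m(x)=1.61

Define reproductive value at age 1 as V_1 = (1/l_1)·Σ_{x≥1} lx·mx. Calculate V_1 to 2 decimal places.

lx·mx for x ≥ 1: 1.1543, 1.9158, 2.7, 1.0549, 1.224, 0.2093 → sum = 8.2583
V_1 = 8.2583 / l_1 = 8.2583 / 0.97 = 8.513711… → 8.51

8.51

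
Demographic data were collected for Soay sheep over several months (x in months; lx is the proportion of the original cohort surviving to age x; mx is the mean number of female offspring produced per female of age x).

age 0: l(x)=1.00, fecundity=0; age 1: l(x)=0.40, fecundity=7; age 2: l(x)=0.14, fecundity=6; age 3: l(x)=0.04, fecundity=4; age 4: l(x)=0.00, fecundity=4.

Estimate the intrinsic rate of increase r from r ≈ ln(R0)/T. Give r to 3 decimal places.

1.023

R0 = Σ lx·mx = 0 + 2.8 + 0.84 + 0.16 + 0 = 3.8
Σ x·lx·mx = 4.96; T = 4.96/3.8 = 1.30526…
r ≈ ln(R0)/T = ln(3.8)/1.30526… = 1.02278… → 1.023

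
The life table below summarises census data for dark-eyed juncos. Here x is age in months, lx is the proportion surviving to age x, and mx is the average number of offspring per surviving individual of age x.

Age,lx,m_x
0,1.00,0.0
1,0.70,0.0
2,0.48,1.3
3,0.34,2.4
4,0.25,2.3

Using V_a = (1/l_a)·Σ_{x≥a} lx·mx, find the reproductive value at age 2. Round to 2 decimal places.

4.20

lx·mx for x ≥ 2: 0.624, 0.816, 0.575 → sum = 2.015
V_2 = 2.015 / l_2 = 2.015 / 0.48 = 4.197917… → 4.20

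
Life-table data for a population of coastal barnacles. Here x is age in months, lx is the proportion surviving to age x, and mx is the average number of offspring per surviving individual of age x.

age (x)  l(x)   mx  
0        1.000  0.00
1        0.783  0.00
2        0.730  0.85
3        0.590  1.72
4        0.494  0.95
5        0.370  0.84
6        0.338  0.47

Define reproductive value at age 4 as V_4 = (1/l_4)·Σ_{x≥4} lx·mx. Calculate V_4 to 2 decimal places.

lx·mx for x ≥ 4: 0.4693, 0.3108, 0.15886 → sum = 0.93896
V_4 = 0.93896 / l_4 = 0.93896 / 0.494 = 1.900729… → 1.90

1.90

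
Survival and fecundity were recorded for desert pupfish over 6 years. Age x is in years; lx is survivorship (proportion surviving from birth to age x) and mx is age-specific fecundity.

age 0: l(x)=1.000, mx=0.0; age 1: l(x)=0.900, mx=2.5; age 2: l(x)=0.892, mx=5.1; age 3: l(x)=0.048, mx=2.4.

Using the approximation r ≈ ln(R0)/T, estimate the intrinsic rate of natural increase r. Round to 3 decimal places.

R0 = Σ lx·mx = 0 + 2.25 + 4.5492 + 0.1152 = 6.9144
Σ x·lx·mx = 11.694; T = 11.694/6.9144 = 1.69125…
r ≈ ln(R0)/T = ln(6.9144)/1.69125… = 1.1433… → 1.143

1.143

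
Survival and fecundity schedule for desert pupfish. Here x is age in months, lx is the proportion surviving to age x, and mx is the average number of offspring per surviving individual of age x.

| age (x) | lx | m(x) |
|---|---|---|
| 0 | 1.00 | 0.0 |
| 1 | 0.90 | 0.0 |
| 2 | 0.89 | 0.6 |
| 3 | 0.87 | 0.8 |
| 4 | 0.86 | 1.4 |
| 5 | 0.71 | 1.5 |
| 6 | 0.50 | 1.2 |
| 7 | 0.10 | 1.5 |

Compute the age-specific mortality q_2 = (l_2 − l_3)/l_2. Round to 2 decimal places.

q_2 = (l_2 − l_3) / l_2 = (0.89 − 0.87) / 0.89
     = 0.02 / 0.89 = 0.022472… → 0.02

0.02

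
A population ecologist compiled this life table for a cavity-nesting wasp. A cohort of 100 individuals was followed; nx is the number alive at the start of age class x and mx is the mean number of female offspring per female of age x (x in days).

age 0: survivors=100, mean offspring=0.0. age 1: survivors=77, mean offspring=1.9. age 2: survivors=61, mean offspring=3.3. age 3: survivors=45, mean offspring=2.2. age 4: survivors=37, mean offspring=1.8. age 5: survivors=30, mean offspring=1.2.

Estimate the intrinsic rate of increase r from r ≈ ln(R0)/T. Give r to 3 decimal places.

0.724

lx = nx/n0 = nx/100: 1, 0.77, 0.61, 0.45, 0.37, 0.3
R0 = Σ lx·mx = 0 + 1.463 + 2.013 + 0.99 + 0.666 + 0.36 = 5.492
Σ x·lx·mx = 12.923; T = 12.923/5.492 = 2.35306…
r ≈ ln(R0)/T = ln(5.492)/2.35306… = 0.72386… → 0.724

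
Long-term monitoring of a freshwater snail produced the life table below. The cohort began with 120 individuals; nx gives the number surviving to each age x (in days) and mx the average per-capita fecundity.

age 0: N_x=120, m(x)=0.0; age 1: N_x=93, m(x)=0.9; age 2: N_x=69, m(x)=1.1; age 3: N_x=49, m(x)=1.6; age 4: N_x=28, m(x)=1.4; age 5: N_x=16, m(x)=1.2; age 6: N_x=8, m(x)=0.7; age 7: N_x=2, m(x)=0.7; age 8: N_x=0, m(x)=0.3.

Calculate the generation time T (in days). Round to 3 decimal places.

lx = nx/n0 = nx/120: 1, 0.775, 0.575, 0.40833…, 0.23333…, 0.13333…, 0.06667…, 0.01667…, 0
lx·mx: 0, 0.6975, 0.6325, 0.653333…, 0.326667…, 0.16…, 0.046667…, 0.011667…, 0 → R0 = 2.528333…
x·lx·mx: 0, 0.6975, 1.265, 1.96…, 1.306667…, 0.8…, 0.28…, 0.081667…, 0 → Σ = 6.390833…
T = 6.390833… / 2.528333… = 2.527686… → 2.528

2.528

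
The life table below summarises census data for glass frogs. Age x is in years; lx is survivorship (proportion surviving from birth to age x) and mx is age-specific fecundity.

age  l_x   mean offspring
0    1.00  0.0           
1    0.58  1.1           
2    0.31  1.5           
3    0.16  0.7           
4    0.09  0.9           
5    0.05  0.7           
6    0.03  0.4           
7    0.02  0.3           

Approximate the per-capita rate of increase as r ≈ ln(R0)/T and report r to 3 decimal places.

R0 = Σ lx·mx = 0 + 0.638 + 0.465 + 0.112 + 0.081 + 0.035 + 0.012 + 0.006 = 1.349
Σ x·lx·mx = 2.517; T = 2.517/1.349 = 1.86583…
r ≈ ln(R0)/T = ln(1.349)/1.86583… = 0.16045… → 0.160

0.160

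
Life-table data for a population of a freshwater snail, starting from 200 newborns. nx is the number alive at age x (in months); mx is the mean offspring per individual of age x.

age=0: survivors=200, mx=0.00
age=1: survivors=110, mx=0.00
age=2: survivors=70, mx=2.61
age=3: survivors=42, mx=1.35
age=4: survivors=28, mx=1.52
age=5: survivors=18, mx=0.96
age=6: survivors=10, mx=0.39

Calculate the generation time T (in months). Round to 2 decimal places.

lx = nx/n0 = nx/200: 1, 0.55, 0.35, 0.21, 0.14, 0.09, 0.05
lx·mx: 0, 0, 0.9135, 0.2835, 0.2128, 0.0864, 0.0195 → R0 = 1.5157
x·lx·mx: 0, 0, 1.827, 0.8505, 0.8512, 0.432, 0.117 → Σ = 4.0777
T = 4.0777 / 1.5157 = 2.690308… → 2.69

2.69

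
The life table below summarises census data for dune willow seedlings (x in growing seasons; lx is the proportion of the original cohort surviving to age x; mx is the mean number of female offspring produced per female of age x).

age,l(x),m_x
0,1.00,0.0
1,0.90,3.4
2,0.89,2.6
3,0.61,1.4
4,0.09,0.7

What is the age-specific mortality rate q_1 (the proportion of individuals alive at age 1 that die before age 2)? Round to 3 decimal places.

q_1 = (l_1 − l_2) / l_1 = (0.9 − 0.89) / 0.9
     = 0.01 / 0.9 = 0.011111… → 0.011

0.011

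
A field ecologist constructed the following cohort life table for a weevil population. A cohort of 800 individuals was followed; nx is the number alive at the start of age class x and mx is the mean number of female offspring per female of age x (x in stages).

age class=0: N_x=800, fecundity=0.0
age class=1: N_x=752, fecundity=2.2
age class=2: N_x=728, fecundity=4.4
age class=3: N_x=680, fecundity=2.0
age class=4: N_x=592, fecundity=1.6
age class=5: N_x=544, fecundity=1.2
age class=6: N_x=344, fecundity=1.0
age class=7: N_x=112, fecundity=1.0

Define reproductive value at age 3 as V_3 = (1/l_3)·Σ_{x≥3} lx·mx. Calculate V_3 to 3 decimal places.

5.024

lx = nx/n0 = nx/800: 1, 0.94, 0.91, 0.85, 0.74, 0.68, 0.43, 0.14
lx·mx for x ≥ 3: 1.7, 1.184, 0.816, 0.43, 0.14 → sum = 4.27
V_3 = 4.27 / l_3 = 4.27 / 0.85 = 5.023529… → 5.024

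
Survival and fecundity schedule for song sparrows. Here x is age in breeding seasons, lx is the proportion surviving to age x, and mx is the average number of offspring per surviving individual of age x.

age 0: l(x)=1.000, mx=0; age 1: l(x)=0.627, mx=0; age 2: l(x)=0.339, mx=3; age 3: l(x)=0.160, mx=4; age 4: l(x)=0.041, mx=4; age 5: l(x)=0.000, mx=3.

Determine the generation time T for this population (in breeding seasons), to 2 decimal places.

2.53

lx·mx: 0, 0, 1.017, 0.64, 0.164, 0 → R0 = 1.821
x·lx·mx: 0, 0, 2.034, 1.92, 0.656, 0 → Σ = 4.61
T = 4.61 / 1.821 = 2.531576… → 2.53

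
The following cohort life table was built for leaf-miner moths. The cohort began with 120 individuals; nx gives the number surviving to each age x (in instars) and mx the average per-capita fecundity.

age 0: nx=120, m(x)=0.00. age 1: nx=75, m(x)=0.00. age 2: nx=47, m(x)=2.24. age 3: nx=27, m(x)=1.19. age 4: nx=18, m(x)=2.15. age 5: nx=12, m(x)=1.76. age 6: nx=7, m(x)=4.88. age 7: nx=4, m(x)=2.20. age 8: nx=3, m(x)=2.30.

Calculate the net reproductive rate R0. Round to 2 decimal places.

2.06

lx = nx/n0 = nx/120: 1, 0.625, 0.39167…, 0.225, 0.15, 0.1, 0.05833…, 0.03333…, 0.025
lx·mx by age: 0, 0, 0.877333…, 0.26775, 0.3225, 0.176, 0.284667…, 0.073333…, 0.0575
R0 = Σ lx·mx = 2.059083… → 2.06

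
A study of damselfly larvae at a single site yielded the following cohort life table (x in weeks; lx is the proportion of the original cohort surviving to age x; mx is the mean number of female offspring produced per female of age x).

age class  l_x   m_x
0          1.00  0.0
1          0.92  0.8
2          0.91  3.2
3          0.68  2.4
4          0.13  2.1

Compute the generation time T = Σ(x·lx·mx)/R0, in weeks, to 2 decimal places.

lx·mx: 0, 0.736, 2.912, 1.632, 0.273 → R0 = 5.553
x·lx·mx: 0, 0.736, 5.824, 4.896, 1.092 → Σ = 12.548
T = 12.548 / 5.553 = 2.259679… → 2.26

2.26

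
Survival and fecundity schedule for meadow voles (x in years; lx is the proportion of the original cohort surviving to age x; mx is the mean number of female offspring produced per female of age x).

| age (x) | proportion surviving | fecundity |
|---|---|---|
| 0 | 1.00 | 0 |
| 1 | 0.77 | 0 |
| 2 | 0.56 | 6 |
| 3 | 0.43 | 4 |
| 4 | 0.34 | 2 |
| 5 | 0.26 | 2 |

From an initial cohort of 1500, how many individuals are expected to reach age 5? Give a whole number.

Expected survivors = N0 · l_5 = 1500 × 0.26 = 390 → 390

390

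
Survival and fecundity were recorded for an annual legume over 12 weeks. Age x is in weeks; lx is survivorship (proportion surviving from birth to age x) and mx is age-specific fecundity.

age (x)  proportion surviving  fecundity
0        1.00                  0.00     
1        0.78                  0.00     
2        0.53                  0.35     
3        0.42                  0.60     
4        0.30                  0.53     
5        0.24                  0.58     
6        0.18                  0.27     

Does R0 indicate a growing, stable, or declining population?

R0 = Σ lx·mx = 0 + 0 + 0.1855 + 0.252 + 0.159 + 0.1392 + 0.0486 = 0.7843
R0 < 1, so the population is declining.

declining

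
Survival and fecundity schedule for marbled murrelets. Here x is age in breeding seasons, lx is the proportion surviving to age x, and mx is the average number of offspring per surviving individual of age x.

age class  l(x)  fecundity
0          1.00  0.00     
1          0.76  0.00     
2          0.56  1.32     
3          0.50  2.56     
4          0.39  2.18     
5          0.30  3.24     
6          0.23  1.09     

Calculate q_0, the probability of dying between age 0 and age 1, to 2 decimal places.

q_0 = (l_0 − l_1) / l_0 = (1 − 0.76) / 1
     = 0.24 / 1 = 0.24 → 0.24

0.24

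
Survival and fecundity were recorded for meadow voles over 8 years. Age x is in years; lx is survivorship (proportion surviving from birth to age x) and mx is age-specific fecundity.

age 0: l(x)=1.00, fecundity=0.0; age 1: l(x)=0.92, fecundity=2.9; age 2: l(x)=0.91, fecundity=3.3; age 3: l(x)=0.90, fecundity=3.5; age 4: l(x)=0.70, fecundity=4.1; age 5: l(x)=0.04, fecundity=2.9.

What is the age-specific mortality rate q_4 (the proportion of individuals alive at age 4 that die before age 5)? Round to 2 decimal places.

0.94

q_4 = (l_4 − l_5) / l_4 = (0.7 − 0.04) / 0.7
     = 0.66 / 0.7 = 0.942857… → 0.94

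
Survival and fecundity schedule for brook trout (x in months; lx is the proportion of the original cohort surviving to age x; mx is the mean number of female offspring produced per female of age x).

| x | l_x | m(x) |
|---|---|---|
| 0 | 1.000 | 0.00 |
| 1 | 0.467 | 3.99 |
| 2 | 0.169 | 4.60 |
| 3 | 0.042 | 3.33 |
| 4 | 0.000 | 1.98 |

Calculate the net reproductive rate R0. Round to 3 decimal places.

lx·mx by age: 0, 1.86333, 0.7774, 0.13986, 0
R0 = Σ lx·mx = 2.78059 → 2.781

2.781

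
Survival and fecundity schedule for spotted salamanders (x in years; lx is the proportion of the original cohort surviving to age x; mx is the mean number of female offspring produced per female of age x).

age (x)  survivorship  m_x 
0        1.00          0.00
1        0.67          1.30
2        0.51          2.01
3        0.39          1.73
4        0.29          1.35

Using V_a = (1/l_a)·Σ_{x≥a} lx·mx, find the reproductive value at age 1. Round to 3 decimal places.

4.421

lx·mx for x ≥ 1: 0.871, 1.0251, 0.6747, 0.3915 → sum = 2.9623
V_1 = 2.9623 / l_1 = 2.9623 / 0.67 = 4.421343… → 4.421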